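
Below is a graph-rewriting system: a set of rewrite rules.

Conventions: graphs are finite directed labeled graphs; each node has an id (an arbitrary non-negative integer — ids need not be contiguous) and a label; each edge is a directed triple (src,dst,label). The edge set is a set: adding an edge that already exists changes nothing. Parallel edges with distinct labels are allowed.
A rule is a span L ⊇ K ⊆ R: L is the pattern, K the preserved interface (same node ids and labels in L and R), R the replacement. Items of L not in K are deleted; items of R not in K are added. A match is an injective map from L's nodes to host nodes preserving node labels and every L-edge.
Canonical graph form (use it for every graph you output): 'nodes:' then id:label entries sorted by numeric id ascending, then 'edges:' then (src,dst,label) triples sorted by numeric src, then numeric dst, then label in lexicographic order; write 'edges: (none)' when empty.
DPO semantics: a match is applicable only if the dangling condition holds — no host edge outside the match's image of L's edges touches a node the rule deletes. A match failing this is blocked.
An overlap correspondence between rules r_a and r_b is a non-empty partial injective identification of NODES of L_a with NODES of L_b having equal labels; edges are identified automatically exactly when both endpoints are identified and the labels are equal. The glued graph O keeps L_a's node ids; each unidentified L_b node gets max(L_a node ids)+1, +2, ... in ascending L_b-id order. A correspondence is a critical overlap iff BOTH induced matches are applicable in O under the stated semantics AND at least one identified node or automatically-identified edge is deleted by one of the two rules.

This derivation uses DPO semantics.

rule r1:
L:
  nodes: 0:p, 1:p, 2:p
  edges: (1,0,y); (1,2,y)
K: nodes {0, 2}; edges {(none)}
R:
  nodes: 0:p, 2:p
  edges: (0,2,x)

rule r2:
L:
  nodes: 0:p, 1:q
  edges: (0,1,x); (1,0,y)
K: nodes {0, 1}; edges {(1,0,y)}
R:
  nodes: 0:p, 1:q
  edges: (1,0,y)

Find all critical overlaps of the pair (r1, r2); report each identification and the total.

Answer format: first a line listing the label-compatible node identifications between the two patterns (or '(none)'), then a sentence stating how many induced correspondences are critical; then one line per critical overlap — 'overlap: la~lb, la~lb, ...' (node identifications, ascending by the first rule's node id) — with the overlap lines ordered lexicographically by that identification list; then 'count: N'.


label-compatible node identifications between L(r1) and L(r2): 0~0, 1~0, 2~0
0 of the induced correspondences are critical overlaps of r1 and r2.
count: 0


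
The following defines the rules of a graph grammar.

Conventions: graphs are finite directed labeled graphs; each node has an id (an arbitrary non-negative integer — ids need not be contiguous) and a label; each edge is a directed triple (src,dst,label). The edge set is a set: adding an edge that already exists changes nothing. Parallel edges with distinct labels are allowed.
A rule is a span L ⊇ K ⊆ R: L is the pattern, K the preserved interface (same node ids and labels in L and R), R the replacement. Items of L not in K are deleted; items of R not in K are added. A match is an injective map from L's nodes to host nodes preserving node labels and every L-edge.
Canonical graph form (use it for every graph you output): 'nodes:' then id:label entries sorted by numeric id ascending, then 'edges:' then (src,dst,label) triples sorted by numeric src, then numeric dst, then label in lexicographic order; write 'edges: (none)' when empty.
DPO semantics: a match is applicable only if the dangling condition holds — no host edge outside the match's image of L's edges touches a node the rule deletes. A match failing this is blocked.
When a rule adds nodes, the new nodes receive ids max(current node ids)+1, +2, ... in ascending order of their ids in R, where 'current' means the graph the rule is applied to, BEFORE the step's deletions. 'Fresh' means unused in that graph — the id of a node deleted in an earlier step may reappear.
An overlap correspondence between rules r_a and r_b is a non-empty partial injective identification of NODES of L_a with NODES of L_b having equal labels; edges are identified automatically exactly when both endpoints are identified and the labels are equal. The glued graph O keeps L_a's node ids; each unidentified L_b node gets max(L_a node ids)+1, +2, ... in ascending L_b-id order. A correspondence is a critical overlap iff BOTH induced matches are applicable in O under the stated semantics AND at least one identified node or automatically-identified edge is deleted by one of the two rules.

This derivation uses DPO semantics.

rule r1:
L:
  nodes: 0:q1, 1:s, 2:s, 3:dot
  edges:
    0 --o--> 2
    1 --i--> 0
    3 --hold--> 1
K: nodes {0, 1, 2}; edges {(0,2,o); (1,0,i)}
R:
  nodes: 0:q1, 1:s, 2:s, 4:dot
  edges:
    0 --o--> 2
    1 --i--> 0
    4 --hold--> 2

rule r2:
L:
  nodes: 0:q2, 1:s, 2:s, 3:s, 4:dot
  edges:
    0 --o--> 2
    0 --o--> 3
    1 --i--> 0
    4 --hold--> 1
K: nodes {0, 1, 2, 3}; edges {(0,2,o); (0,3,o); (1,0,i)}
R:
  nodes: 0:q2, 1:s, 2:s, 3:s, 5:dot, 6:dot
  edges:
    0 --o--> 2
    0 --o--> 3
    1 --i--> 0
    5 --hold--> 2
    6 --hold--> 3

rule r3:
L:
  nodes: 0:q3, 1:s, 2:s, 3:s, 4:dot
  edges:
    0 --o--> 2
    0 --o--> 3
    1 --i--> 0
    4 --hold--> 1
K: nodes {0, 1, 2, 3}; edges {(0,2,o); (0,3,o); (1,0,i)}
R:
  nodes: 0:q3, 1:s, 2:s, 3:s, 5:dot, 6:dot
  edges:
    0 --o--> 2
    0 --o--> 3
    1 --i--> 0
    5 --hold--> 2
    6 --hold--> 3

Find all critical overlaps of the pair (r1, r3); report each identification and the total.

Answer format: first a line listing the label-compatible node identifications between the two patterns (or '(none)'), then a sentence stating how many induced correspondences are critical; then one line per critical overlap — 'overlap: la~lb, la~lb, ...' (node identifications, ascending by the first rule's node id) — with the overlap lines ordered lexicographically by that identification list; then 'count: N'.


label-compatible node identifications between L(r1) and L(r3): 1~1, 1~2, 1~3, 2~1, 2~2, 2~3, 3~4
3 of the induced correspondences are critical overlaps of r1 and r3.
overlap: 1~1, 2~2, 3~4
overlap: 1~1, 2~3, 3~4
overlap: 1~1, 3~4
count: 3


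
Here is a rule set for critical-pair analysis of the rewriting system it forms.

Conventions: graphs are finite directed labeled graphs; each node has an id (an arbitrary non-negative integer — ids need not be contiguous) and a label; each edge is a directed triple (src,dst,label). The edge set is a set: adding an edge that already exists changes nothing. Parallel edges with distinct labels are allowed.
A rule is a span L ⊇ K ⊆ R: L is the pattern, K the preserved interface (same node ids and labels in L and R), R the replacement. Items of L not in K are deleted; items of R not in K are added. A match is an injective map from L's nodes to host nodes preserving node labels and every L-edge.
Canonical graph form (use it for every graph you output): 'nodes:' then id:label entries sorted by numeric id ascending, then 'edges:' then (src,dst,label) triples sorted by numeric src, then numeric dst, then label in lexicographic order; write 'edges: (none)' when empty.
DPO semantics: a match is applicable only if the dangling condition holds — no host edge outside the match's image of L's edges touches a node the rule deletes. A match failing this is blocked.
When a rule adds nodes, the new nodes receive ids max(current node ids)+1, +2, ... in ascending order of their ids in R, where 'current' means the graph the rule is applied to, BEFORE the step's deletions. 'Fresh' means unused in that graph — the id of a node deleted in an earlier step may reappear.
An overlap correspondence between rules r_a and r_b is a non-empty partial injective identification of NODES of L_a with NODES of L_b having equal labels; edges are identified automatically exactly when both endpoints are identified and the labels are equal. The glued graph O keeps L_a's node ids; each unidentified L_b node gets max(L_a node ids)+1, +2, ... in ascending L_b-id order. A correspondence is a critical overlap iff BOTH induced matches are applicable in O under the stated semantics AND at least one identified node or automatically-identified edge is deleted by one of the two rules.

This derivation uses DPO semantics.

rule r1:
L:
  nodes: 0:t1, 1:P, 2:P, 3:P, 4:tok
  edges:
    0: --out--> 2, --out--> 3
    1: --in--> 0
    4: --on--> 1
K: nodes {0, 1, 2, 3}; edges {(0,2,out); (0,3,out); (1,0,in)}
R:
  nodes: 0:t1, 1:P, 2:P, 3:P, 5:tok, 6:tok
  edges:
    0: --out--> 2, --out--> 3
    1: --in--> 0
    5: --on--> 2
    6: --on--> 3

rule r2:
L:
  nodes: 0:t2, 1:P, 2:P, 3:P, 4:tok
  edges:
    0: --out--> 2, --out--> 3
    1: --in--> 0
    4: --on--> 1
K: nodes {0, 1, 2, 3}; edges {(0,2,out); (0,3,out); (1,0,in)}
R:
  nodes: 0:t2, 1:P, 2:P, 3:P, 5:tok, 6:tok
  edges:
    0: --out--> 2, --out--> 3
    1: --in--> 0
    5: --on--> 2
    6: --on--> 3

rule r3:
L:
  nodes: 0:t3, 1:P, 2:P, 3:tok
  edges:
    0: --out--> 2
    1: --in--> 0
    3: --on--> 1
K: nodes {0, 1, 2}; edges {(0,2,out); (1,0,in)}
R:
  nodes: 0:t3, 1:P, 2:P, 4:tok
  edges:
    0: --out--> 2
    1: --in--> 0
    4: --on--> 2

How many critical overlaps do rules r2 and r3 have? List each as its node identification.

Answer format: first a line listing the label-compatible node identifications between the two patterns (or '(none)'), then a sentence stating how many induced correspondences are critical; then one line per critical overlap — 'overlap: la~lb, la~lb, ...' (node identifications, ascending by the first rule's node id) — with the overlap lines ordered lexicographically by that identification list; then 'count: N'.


label-compatible node identifications between L(r2) and L(r3): 1~1, 1~2, 2~1, 2~2, 3~1, 3~2, 4~3
3 of the induced correspondences are critical overlaps of r2 and r3.
overlap: 1~1, 2~2, 4~3
overlap: 1~1, 3~2, 4~3
overlap: 1~1, 4~3
count: 3


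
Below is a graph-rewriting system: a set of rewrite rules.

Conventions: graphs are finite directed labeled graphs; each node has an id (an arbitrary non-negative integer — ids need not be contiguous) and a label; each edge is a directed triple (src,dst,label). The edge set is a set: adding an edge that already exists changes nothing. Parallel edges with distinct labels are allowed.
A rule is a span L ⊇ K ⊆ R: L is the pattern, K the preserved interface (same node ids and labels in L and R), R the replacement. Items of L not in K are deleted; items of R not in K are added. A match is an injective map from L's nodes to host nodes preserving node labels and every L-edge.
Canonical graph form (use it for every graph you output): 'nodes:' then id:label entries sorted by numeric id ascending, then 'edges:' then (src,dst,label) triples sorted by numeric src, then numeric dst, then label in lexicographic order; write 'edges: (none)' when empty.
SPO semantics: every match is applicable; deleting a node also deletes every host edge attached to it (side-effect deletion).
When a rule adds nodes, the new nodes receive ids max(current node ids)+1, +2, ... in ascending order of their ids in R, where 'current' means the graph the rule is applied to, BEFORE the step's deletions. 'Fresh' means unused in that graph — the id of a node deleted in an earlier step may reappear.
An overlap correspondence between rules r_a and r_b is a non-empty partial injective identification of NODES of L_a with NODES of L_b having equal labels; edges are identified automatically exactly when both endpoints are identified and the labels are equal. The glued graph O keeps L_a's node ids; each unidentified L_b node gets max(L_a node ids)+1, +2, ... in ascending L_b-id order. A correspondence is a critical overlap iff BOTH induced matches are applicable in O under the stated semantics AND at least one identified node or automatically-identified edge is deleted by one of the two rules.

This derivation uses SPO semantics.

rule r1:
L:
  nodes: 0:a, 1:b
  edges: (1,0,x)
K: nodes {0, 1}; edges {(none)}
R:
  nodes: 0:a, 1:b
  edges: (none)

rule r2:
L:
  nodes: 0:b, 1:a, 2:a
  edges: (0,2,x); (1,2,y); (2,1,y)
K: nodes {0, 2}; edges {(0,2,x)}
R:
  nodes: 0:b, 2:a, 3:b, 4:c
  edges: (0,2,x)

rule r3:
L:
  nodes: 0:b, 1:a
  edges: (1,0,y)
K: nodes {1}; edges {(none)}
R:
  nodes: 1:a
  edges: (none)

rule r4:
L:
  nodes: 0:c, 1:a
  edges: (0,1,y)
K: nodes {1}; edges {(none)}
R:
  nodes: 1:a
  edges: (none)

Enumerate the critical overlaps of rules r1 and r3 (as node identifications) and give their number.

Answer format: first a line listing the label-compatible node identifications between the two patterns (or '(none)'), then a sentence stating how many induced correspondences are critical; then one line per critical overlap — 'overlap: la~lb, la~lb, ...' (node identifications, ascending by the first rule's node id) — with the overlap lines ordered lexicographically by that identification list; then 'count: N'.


label-compatible node identifications between L(r1) and L(r3): 0~1, 1~0
2 of the induced correspondences are critical overlaps of r1 and r3.
overlap: 0~1, 1~0
overlap: 1~0
count: 2


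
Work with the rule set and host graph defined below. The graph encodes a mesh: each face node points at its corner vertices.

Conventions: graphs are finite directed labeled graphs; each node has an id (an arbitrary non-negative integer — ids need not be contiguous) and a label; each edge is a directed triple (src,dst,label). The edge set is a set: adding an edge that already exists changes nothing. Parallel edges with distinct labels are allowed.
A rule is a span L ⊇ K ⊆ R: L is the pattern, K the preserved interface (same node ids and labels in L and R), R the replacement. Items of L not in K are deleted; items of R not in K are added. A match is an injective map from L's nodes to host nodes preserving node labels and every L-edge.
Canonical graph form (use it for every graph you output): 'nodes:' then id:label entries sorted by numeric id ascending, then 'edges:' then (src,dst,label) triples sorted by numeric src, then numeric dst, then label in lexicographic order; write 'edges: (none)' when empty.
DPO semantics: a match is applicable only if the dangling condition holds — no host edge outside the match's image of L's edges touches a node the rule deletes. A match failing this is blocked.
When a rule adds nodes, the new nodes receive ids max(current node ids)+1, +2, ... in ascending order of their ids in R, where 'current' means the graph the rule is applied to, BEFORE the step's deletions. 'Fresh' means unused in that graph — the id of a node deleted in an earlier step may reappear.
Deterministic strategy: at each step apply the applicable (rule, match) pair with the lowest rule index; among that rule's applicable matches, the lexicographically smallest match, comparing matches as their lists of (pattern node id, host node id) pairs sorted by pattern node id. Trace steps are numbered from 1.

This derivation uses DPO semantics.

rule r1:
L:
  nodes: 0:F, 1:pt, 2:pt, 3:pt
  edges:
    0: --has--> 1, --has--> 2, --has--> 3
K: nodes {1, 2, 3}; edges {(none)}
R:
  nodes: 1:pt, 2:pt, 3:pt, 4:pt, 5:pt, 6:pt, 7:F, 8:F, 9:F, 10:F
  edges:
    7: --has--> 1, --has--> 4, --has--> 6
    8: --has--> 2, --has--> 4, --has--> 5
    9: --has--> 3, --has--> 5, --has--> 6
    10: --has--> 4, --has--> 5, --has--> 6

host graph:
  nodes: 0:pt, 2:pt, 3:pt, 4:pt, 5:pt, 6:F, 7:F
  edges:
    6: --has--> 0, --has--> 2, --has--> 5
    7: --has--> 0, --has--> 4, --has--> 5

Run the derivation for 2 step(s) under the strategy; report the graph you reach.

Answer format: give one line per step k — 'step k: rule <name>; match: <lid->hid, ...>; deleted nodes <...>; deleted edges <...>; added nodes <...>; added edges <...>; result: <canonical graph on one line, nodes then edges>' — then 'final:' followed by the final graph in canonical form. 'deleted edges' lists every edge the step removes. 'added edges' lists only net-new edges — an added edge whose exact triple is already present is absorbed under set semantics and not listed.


step 1: rule r1; match: 0->6, 1->0, 2->2, 3->5; deleted nodes 6; deleted edges (6,0,has); (6,2,has); (6,5,has); added nodes 8, 9, 10, 11, 12, 13, 14; added edges (11,0,has); (11,8,has); (11,10,has); (12,2,has); (12,8,has); (12,9,has); (13,5,has); (13,9,has); (13,10,has); (14,8,has); (14,9,has); (14,10,has); result: nodes: 0:pt, 2:pt, 3:pt, 4:pt, 5:pt, 7:F, 8:pt, 9:pt, 10:pt, 11:F, 12:F, 13:F, 14:F edges: (7,0,has); (7,4,has); (7,5,has); (11,0,has); (11,8,has); (11,10,has); (12,2,has); (12,8,has); (12,9,has); (13,5,has); (13,9,has); (13,10,has); (14,8,has); (14,9,has); (14,10,has)
step 2: rule r1; match: 0->7, 1->0, 2->4, 3->5; deleted nodes 7; deleted edges (7,0,has); (7,4,has); (7,5,has); added nodes 15, 16, 17, 18, 19, 20, 21; added edges (18,0,has); (18,15,has); (18,17,has); (19,4,has); (19,15,has); (19,16,has); (20,5,has); (20,16,has); (20,17,has); (21,15,has); (21,16,has); (21,17,has); result: nodes: 0:pt, 2:pt, 3:pt, 4:pt, 5:pt, 8:pt, 9:pt, 10:pt, 11:F, 12:F, 13:F, 14:F, 15:pt, 16:pt, 17:pt, 18:F, 19:F, 20:F, 21:F edges: (11,0,has); (11,8,has); (11,10,has); (12,2,has); (12,8,has); (12,9,has); (13,5,has); (13,9,has); (13,10,has); (14,8,has); (14,9,has); (14,10,has); (18,0,has); (18,15,has); (18,17,has); (19,4,has); (19,15,has); (19,16,has); (20,5,has); (20,16,has); (20,17,has); (21,15,has); (21,16,has); (21,17,has)
final:
nodes: 0:pt, 2:pt, 3:pt, 4:pt, 5:pt, 8:pt, 9:pt, 10:pt, 11:F, 12:F, 13:F, 14:F, 15:pt, 16:pt, 17:pt, 18:F, 19:F, 20:F, 21:F
edges: (11,0,has); (11,8,has); (11,10,has); (12,2,has); (12,8,has); (12,9,has); (13,5,has); (13,9,has); (13,10,has); (14,8,has); (14,9,has); (14,10,has); (18,0,has); (18,15,has); (18,17,has); (19,4,has); (19,15,has); (19,16,has); (20,5,has); (20,16,has); (20,17,has); (21,15,has); (21,16,has); (21,17,has)


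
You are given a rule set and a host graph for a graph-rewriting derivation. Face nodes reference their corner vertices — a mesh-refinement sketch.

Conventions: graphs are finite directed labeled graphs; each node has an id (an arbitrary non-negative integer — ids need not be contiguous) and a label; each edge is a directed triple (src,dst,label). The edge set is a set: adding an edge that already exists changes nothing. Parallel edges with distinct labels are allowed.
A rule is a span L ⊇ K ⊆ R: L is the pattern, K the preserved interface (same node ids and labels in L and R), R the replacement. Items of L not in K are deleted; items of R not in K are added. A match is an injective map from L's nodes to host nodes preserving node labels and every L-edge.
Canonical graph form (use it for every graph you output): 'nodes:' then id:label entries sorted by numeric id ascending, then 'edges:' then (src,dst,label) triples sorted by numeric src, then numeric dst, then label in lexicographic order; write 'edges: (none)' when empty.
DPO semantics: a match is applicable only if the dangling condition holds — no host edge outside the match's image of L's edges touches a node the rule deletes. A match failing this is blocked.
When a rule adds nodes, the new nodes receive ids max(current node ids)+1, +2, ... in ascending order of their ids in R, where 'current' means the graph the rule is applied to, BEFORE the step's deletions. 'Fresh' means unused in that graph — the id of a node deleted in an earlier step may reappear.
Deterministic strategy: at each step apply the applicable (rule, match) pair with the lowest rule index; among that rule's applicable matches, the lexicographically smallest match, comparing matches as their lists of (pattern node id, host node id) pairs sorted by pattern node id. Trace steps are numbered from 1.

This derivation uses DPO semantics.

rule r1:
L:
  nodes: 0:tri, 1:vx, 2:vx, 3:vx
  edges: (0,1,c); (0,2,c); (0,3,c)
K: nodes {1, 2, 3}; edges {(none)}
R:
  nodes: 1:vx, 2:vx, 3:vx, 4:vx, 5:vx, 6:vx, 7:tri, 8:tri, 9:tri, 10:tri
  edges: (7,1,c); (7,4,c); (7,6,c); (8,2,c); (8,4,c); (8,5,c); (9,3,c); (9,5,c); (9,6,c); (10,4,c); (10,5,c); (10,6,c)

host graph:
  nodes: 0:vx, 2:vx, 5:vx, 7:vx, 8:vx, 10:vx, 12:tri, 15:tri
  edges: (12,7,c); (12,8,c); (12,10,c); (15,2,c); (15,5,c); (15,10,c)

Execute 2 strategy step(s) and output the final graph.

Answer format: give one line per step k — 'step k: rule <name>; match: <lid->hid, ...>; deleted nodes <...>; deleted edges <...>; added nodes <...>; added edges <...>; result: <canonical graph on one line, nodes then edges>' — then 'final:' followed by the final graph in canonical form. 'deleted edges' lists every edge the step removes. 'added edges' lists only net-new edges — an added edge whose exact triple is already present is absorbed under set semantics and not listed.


step 1: rule r1; match: 0->12, 1->7, 2->8, 3->10; deleted nodes 12; deleted edges (12,7,c); (12,8,c); (12,10,c); added nodes 16, 17, 18, 19, 20, 21, 22; added edges (19,7,c); (19,16,c); (19,18,c); (20,8,c); (20,16,c); (20,17,c); (21,10,c); (21,17,c); (21,18,c); (22,16,c); (22,17,c); (22,18,c); result: nodes: 0:vx, 2:vx, 5:vx, 7:vx, 8:vx, 10:vx, 15:tri, 16:vx, 17:vx, 18:vx, 19:tri, 20:tri, 21:tri, 22:tri edges: (15,2,c); (15,5,c); (15,10,c); (19,7,c); (19,16,c); (19,18,c); (20,8,c); (20,16,c); (20,17,c); (21,10,c); (21,17,c); (21,18,c); (22,16,c); (22,17,c); (22,18,c)
step 2: rule r1; match: 0->15, 1->2, 2->5, 3->10; deleted nodes 15; deleted edges (15,2,c); (15,5,c); (15,10,c); added nodes 23, 24, 25, 26, 27, 28, 29; added edges (26,2,c); (26,23,c); (26,25,c); (27,5,c); (27,23,c); (27,24,c); (28,10,c); (28,24,c); (28,25,c); (29,23,c); (29,24,c); (29,25,c); result: nodes: 0:vx, 2:vx, 5:vx, 7:vx, 8:vx, 10:vx, 16:vx, 17:vx, 18:vx, 19:tri, 20:tri, 21:tri, 22:tri, 23:vx, 24:vx, 25:vx, 26:tri, 27:tri, 28:tri, 29:tri edges: (19,7,c); (19,16,c); (19,18,c); (20,8,c); (20,16,c); (20,17,c); (21,10,c); (21,17,c); (21,18,c); (22,16,c); (22,17,c); (22,18,c); (26,2,c); (26,23,c); (26,25,c); (27,5,c); (27,23,c); (27,24,c); (28,10,c); (28,24,c); (28,25,c); (29,23,c); (29,24,c); (29,25,c)
final:
nodes: 0:vx, 2:vx, 5:vx, 7:vx, 8:vx, 10:vx, 16:vx, 17:vx, 18:vx, 19:tri, 20:tri, 21:tri, 22:tri, 23:vx, 24:vx, 25:vx, 26:tri, 27:tri, 28:tri, 29:tri
edges: (19,7,c); (19,16,c); (19,18,c); (20,8,c); (20,16,c); (20,17,c); (21,10,c); (21,17,c); (21,18,c); (22,16,c); (22,17,c); (22,18,c); (26,2,c); (26,23,c); (26,25,c); (27,5,c); (27,23,c); (27,24,c); (28,10,c); (28,24,c); (28,25,c); (29,23,c); (29,24,c); (29,25,c)


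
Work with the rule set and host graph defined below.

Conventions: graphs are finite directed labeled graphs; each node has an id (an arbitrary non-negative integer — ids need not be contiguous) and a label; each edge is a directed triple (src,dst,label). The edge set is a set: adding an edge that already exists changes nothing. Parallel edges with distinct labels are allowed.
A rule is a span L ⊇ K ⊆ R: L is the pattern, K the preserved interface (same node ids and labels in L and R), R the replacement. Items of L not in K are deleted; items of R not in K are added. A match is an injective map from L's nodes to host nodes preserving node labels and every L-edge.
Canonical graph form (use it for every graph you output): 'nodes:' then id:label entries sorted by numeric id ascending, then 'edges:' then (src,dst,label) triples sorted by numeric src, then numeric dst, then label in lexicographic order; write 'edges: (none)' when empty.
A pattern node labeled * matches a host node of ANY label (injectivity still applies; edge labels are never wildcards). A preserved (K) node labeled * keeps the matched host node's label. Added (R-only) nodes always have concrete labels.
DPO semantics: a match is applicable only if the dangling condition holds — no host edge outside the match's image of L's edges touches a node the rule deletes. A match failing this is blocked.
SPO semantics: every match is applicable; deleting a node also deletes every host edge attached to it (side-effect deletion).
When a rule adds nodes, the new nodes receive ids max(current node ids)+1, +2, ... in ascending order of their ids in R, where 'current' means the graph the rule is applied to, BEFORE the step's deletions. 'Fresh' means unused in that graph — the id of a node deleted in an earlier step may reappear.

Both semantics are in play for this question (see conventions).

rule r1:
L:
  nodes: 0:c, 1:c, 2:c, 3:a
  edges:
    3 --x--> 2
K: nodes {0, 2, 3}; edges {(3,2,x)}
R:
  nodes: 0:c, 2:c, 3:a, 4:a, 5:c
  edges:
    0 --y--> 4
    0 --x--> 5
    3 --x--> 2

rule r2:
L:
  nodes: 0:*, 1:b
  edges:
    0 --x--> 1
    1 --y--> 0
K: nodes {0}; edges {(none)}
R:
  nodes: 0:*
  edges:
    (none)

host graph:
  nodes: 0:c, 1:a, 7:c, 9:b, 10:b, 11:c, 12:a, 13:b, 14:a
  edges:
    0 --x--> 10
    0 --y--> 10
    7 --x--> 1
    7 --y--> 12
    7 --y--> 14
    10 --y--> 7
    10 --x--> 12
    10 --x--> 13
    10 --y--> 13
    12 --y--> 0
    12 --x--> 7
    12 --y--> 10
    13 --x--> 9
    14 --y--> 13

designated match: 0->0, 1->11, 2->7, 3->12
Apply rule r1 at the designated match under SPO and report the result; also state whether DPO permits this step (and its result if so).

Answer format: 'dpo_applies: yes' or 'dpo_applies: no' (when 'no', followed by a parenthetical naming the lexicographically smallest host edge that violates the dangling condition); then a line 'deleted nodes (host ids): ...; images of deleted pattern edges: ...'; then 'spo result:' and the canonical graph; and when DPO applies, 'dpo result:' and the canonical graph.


dpo_applies: yes
deleted nodes (host ids): 11; images of deleted pattern edges: (none)
spo result:
nodes: 0:c, 1:a, 7:c, 9:b, 10:b, 12:a, 13:b, 14:a, 15:a, 16:c
edges: (0,10,x); (0,10,y); (0,15,y); (0,16,x); (7,1,x); (7,12,y); (7,14,y); (10,7,y); (10,12,x); (10,13,x); (10,13,y); (12,0,y); (12,7,x); (12,10,y); (13,9,x); (14,13,y)
dpo result:
nodes: 0:c, 1:a, 7:c, 9:b, 10:b, 12:a, 13:b, 14:a, 15:a, 16:c
edges: (0,10,x); (0,10,y); (0,15,y); (0,16,x); (7,1,x); (7,12,y); (7,14,y); (10,7,y); (10,12,x); (10,13,x); (10,13,y); (12,0,y); (12,7,x); (12,10,y); (13,9,x); (14,13,y)


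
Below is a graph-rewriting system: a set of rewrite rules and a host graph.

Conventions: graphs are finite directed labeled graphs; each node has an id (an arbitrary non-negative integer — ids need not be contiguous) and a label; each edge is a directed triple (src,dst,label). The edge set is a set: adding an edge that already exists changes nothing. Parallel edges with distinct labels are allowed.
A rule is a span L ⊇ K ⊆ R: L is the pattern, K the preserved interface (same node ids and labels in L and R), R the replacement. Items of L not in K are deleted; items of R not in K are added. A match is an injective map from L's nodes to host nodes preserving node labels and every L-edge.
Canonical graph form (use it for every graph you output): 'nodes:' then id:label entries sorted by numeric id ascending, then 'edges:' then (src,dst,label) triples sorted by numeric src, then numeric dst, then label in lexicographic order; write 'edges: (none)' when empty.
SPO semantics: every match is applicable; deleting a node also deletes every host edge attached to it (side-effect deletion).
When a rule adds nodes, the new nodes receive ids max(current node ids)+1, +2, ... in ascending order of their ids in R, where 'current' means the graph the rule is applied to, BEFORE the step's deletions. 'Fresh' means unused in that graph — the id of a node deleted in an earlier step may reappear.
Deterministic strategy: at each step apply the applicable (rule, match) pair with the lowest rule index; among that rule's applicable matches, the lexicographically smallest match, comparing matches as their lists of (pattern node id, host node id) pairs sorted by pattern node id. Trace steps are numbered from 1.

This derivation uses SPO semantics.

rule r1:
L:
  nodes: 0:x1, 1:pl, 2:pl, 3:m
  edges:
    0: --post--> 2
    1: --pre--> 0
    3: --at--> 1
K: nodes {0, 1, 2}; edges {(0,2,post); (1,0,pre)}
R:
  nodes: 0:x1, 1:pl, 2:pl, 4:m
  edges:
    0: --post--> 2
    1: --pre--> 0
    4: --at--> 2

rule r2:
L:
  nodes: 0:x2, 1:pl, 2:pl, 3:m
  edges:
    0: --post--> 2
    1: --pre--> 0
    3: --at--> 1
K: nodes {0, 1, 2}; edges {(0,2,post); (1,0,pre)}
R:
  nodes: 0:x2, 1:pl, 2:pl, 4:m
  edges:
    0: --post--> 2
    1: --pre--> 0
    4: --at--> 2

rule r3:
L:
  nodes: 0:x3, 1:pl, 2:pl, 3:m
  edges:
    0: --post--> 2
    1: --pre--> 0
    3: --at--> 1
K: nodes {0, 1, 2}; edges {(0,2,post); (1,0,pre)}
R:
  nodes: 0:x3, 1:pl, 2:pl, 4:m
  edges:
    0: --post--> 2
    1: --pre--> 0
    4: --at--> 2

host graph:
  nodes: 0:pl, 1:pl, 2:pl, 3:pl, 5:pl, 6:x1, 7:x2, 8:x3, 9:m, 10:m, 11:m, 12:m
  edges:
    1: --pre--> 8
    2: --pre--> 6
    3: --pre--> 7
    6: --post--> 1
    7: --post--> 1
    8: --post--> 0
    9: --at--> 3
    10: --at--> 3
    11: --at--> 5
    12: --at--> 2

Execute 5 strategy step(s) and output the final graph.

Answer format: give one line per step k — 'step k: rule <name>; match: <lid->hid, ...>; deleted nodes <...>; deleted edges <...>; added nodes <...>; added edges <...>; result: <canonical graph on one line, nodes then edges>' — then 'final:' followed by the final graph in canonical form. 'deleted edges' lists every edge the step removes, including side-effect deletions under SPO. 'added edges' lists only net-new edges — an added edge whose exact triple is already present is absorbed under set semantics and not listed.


step 1: rule r1; match: 0->6, 1->2, 2->1, 3->12; deleted nodes 12; deleted edges (12,2,at); added nodes 13; added edges (13,1,at); result: nodes: 0:pl, 1:pl, 2:pl, 3:pl, 5:pl, 6:x1, 7:x2, 8:x3, 9:m, 10:m, 11:m, 13:m edges: (1,8,pre); (2,6,pre); (3,7,pre); (6,1,post); (7,1,post); (8,0,post); (9,3,at); (10,3,at); (11,5,at); (13,1,at)
step 2: rule r2; match: 0->7, 1->3, 2->1, 3->9; deleted nodes 9; deleted edges (9,3,at); added nodes 14; added edges (14,1,at); result: nodes: 0:pl, 1:pl, 2:pl, 3:pl, 5:pl, 6:x1, 7:x2, 8:x3, 10:m, 11:m, 13:m, 14:m edges: (1,8,pre); (2,6,pre); (3,7,pre); (6,1,post); (7,1,post); (8,0,post); (10,3,at); (11,5,at); (13,1,at); (14,1,at)
step 3: rule r2; match: 0->7, 1->3, 2->1, 3->10; deleted nodes 10; deleted edges (10,3,at); added nodes 15; added edges (15,1,at); result: nodes: 0:pl, 1:pl, 2:pl, 3:pl, 5:pl, 6:x1, 7:x2, 8:x3, 11:m, 13:m, 14:m, 15:m edges: (1,8,pre); (2,6,pre); (3,7,pre); (6,1,post); (7,1,post); (8,0,post); (11,5,at); (13,1,at); (14,1,at); (15,1,at)
step 4: rule r3; match: 0->8, 1->1, 2->0, 3->13; deleted nodes 13; deleted edges (13,1,at); added nodes 16; added edges (16,0,at); result: nodes: 0:pl, 1:pl, 2:pl, 3:pl, 5:pl, 6:x1, 7:x2, 8:x3, 11:m, 14:m, 15:m, 16:m edges: (1,8,pre); (2,6,pre); (3,7,pre); (6,1,post); (7,1,post); (8,0,post); (11,5,at); (14,1,at); (15,1,at); (16,0,at)
step 5: rule r3; match: 0->8, 1->1, 2->0, 3->14; deleted nodes 14; deleted edges (14,1,at); added nodes 17; added edges (17,0,at); result: nodes: 0:pl, 1:pl, 2:pl, 3:pl, 5:pl, 6:x1, 7:x2, 8:x3, 11:m, 15:m, 16:m, 17:m edges: (1,8,pre); (2,6,pre); (3,7,pre); (6,1,post); (7,1,post); (8,0,post); (11,5,at); (15,1,at); (16,0,at); (17,0,at)
final:
nodes: 0:pl, 1:pl, 2:pl, 3:pl, 5:pl, 6:x1, 7:x2, 8:x3, 11:m, 15:m, 16:m, 17:m
edges: (1,8,pre); (2,6,pre); (3,7,pre); (6,1,post); (7,1,post); (8,0,post); (11,5,at); (15,1,at); (16,0,at); (17,0,at)


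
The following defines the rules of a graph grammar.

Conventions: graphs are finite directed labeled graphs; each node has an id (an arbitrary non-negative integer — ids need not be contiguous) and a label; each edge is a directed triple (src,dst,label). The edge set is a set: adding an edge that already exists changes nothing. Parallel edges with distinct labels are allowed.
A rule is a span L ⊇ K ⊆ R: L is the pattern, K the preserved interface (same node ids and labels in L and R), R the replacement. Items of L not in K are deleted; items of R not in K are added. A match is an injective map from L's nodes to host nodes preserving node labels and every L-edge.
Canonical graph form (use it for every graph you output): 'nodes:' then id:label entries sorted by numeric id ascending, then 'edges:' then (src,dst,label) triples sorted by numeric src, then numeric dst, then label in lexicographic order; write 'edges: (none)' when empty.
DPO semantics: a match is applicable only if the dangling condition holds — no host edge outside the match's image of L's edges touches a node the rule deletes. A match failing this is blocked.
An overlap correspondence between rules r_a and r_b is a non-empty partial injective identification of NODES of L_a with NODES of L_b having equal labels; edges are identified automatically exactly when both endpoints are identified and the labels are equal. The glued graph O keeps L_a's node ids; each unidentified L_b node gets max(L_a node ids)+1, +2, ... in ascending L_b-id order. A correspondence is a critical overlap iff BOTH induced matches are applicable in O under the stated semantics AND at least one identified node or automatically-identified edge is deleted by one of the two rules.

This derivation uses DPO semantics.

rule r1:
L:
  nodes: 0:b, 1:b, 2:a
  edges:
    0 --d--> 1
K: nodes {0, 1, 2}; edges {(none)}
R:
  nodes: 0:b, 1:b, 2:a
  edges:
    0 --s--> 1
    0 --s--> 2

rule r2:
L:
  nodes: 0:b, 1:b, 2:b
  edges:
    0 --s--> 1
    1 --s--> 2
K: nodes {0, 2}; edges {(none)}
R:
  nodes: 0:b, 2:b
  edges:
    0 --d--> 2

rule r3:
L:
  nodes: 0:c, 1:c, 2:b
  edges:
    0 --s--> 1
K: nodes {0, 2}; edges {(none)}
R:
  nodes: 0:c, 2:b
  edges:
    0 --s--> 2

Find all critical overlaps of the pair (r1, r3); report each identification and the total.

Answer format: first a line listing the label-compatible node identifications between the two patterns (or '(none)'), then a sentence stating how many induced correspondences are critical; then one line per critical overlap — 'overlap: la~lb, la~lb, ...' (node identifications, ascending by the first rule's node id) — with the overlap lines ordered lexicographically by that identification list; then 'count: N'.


label-compatible node identifications between L(r1) and L(r3): 0~2, 1~2
0 of the induced correspondences are critical overlaps of r1 and r3.
count: 0


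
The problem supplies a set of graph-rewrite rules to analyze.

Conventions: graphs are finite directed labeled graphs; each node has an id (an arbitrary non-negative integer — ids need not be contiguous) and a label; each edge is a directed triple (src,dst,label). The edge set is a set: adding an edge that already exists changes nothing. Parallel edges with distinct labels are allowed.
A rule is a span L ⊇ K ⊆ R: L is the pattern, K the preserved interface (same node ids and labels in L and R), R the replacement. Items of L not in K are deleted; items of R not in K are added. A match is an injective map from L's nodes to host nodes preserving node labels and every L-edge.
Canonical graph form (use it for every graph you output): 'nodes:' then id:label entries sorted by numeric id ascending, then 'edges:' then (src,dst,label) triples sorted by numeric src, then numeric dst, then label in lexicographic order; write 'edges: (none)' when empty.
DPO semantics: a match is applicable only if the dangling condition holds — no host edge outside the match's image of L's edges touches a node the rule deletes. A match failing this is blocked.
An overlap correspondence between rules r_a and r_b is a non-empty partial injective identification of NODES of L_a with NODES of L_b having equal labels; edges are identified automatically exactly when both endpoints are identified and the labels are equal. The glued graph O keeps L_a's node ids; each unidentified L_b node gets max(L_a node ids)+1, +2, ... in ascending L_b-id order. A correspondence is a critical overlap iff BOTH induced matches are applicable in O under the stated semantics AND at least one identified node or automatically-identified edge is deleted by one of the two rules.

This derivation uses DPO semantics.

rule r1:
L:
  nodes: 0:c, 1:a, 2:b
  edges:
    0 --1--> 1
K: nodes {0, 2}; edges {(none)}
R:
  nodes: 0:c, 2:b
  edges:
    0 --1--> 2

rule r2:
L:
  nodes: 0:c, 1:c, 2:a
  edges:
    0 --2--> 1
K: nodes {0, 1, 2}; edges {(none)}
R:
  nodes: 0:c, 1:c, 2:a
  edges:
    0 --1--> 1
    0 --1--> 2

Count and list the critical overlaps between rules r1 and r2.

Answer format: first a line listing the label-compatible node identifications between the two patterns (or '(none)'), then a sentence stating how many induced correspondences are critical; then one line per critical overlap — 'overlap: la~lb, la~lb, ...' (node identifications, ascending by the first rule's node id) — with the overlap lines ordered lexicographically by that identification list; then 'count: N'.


label-compatible node identifications between L(r1) and L(r2): 0~0, 0~1, 1~2
3 of the induced correspondences are critical overlaps of r1 and r2.
overlap: 0~0, 1~2
overlap: 0~1, 1~2
overlap: 1~2
count: 3


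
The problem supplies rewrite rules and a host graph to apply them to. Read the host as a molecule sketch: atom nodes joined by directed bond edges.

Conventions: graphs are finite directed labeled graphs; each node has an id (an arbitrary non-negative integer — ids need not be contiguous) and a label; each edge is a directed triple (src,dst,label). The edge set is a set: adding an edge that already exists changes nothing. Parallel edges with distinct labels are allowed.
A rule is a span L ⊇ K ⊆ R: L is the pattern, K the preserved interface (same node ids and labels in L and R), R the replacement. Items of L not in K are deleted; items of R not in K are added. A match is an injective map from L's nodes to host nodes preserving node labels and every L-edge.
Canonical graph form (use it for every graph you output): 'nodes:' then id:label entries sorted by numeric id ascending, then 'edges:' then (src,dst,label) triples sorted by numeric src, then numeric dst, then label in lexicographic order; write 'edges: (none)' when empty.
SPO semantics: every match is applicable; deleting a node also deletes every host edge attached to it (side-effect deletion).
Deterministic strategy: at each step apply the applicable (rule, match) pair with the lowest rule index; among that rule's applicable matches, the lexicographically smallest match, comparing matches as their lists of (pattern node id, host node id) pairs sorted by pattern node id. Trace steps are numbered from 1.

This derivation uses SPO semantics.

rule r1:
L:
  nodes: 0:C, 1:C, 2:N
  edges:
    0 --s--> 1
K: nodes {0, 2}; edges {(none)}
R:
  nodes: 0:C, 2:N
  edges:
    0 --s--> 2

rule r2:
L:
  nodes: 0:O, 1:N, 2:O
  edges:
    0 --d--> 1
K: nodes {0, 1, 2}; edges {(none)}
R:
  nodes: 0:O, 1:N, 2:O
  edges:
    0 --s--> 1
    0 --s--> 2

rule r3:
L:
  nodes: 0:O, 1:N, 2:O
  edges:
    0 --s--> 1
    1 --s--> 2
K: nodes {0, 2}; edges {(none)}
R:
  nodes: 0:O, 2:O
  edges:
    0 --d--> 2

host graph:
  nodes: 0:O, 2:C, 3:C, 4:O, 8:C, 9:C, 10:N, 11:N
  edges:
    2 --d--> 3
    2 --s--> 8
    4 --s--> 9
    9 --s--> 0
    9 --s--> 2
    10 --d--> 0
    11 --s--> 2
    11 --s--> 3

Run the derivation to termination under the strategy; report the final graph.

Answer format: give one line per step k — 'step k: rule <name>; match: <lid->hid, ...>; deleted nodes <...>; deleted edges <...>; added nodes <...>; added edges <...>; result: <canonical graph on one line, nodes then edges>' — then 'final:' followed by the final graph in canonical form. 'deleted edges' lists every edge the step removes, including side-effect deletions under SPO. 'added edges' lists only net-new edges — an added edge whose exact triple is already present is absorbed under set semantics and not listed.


step 1: rule r1; match: 0->2, 1->8, 2->10; deleted nodes 8; deleted edges (2,8,s); added nodes (none); added edges (2,10,s); result: nodes: 0:O, 2:C, 3:C, 4:O, 9:C, 10:N, 11:N edges: (2,3,d); (2,10,s); (4,9,s); (9,0,s); (9,2,s); (10,0,d); (11,2,s); (11,3,s)
step 2: rule r1; match: 0->9, 1->2, 2->10; deleted nodes 2; deleted edges (2,3,d); (2,10,s); (9,2,s); (11,2,s); added nodes (none); added edges (9,10,s); result: nodes: 0:O, 3:C, 4:O, 9:C, 10:N, 11:N edges: (4,9,s); (9,0,s); (9,10,s); (10,0,d); (11,3,s)
final:
nodes: 0:O, 3:C, 4:O, 9:C, 10:N, 11:N
edges: (4,9,s); (9,0,s); (9,10,s); (10,0,d); (11,3,s)


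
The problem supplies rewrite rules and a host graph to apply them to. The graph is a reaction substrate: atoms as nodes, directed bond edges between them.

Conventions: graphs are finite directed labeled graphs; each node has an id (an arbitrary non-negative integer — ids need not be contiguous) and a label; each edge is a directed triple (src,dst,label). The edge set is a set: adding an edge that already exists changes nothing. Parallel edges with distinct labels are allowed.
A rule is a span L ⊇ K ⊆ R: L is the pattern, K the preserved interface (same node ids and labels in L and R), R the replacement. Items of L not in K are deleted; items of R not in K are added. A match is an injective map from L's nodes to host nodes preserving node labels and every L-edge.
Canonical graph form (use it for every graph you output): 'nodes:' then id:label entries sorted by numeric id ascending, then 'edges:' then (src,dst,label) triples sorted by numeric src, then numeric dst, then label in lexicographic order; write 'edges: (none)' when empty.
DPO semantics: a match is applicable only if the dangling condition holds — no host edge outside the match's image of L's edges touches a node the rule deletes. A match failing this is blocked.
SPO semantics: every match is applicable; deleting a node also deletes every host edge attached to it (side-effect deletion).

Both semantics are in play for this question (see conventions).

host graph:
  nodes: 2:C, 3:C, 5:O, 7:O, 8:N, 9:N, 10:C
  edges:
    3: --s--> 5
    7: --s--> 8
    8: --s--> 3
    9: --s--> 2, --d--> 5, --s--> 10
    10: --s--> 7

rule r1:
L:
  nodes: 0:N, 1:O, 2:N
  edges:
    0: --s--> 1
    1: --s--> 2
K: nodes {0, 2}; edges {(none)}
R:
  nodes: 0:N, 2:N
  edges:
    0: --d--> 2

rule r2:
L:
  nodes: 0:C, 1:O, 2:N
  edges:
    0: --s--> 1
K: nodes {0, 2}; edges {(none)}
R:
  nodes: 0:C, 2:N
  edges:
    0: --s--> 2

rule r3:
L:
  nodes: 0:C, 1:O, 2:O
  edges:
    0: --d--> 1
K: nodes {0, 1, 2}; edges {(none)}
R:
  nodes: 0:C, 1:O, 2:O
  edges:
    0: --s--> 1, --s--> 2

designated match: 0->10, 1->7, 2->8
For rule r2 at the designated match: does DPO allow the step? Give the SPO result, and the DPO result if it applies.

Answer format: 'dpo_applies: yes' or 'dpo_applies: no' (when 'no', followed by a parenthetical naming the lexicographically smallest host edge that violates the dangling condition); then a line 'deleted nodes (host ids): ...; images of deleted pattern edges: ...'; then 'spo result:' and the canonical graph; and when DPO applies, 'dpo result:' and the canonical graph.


dpo_applies: no
(the rule deletes node 7, which keeps host edge (7,8,s) outside the match image — the dangling condition fails, DPO blocks; SPO proceeds and side-deletes such edges)
deleted nodes (host ids): 7; images of deleted pattern edges: (10,7,s)
spo result:
nodes: 2:C, 3:C, 5:O, 8:N, 9:N, 10:C
edges: (3,5,s); (8,3,s); (9,2,s); (9,5,d); (9,10,s); (10,8,s)
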